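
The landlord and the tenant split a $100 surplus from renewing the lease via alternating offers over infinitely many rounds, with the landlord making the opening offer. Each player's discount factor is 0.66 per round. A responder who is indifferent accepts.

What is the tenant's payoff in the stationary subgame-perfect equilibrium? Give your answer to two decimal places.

39.76

When the landlord proposes, the tenant accepts any offer worth at least 0.66 times what the tenant would get by proposing next round; and vice versa.
This gives x = 100 − 0.66y and y = 100 − 0.66x, where x and y are each side's share when it proposes.
Hence (1 − 0.66·0.66)x = 100(1 − 0.66), i.e. 0.5644·x = 34.
x ≈ 60.2410; the tenant's share is 100 − x ≈ 39.7590.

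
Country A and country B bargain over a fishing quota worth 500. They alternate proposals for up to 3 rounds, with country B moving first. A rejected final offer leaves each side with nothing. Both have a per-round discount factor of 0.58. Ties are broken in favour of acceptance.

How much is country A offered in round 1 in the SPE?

Work backward from the last round.
Round 3 (country B proposes): rejection yields 0 for country A; country B offers 0 and keeps 500.
Round 2 (country A proposes): country B can get 500 next round, worth 0.58 × 500 = 290 now; country A offers that and keeps 210.
Round 1 (country B proposes): country A can get 210 next round, worth 0.58 × 210 = 121.8 now; country B offers that and keeps 378.2.

121.8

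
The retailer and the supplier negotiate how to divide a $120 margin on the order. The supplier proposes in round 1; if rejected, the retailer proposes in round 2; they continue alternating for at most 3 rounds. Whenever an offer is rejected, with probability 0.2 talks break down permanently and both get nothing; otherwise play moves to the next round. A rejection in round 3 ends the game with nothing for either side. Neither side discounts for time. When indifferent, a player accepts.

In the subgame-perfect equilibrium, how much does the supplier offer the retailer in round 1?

19.2

Round 3 (the supplier proposes): the retailer will accept anything ≥ 0, so the supplier offers 0 and keeps 120.
Round 2 (the retailer proposes): rejecting gives the supplier an expected 0.8 × 120 = 96, so the retailer offers 96, keeping 24.
Round 1 (the supplier proposes): rejecting gives the retailer an expected 0.8 × 24 = 19.2. The supplier offers 19.2 and keeps 120 − 19.2 = 100.8.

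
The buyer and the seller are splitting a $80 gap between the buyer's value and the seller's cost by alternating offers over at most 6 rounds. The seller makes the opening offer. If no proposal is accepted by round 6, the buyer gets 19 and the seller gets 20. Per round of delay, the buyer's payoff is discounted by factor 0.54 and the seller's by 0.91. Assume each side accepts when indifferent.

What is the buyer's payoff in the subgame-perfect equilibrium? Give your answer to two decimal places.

13.62

Round 6 (the buyer proposes): the seller gets 20 if talks fail, so the buyer offers 20 and keeps 60.
Round 5 (the seller proposes): the buyer can get 60 next round, worth 0.54 × 60 = 32.4 now, so the seller offers 32.4, keeping 47.6.
Round 4 (the buyer proposes): the seller can get 47.6 next round, worth 0.91 × 47.6 = 43.316 now, so the buyer offers 43.316, keeping 36.684.
Round 3 (the seller proposes): the buyer can get 36.684 next round, worth 0.54 × 36.684 = 19.80936 now; the seller offers that and keeps 60.19064.
Round 2 (the buyer proposes): the seller can get 60.19064 next round, worth 0.91 × 60.19064 = 54.7734824 now, so the buyer offers 54.7734824, keeping 25.2265176.
Round 1 (the seller proposes): the buyer can get 25.2265176 next round, worth 0.54 × 25.2265176 = 13.622319504 now, so the seller offers 13.622319504, keeping 66.377680496.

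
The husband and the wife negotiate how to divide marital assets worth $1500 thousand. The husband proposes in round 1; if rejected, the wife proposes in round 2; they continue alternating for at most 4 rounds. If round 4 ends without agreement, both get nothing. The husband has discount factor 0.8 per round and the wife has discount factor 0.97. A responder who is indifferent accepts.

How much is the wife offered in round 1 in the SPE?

1420.08

Round 4 (the wife proposes): the husband will accept anything ≥ 0, so the wife offers 0 and keeps 1500.
Round 3 (the husband proposes): the wife can get 1500 next round, worth 0.97 × 1500 = 1455 now; the husband offers that and keeps 45.
Round 2 (the wife proposes): the husband can get 45 next round, worth 0.8 × 45 = 36 now, so the wife offers 36, keeping 1464.
Round 1 (the husband proposes): the wife can get 1464 next round, worth 0.97 × 1464 = 1420.08 now. The husband offers 1420.08 and keeps 1500 − 1420.08 = 79.92.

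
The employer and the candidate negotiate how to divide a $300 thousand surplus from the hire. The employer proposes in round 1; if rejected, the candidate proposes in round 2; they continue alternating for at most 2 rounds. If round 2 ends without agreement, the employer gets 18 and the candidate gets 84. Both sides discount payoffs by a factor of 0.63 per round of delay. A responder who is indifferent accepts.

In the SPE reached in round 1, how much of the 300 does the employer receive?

By backward induction:
Round 2 (the candidate proposes): the employer gets 18 if talks fail, so the candidate offers 18 and keeps 282.
Round 1 (the employer proposes): the candidate can get 282 next round, worth 0.63 × 282 = 177.66 now, so the employer offers 177.66, keeping 122.34.

122.34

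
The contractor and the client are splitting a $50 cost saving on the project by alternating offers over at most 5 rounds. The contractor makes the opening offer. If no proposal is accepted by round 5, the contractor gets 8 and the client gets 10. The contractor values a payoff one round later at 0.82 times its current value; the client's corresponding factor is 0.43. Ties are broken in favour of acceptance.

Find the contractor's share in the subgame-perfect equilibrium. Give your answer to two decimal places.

43.52

Work backward from the last round.
Round 5 (the contractor proposes): the client gets 10 if talks fail, so the contractor offers 10 and keeps 40.
Round 4 (the client proposes): the contractor can get 40 next round, worth 0.82 × 40 = 32.8 now. The client offers 32.8 and keeps 50 − 32.8 = 17.2.
Round 3 (the contractor proposes): the client can get 17.2 next round, worth 0.43 × 17.2 = 7.396 now. The contractor offers 7.396 and keeps 50 − 7.396 = 42.604.
Round 2 (the client proposes): the contractor can get 42.604 next round, worth 0.82 × 42.604 = 34.93528 now. The client offers 34.93528 and keeps 50 − 34.93528 = 15.06472.
Round 1 (the contractor proposes): the client can get 15.06472 next round, worth 0.43 × 15.06472 = 6.4778296 now; the contractor offers that and keeps 43.5221704.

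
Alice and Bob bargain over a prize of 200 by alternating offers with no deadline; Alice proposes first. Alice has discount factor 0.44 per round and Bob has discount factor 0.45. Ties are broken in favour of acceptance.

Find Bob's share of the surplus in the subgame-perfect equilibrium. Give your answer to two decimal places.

62.84

Let x be Alice's share when Alice proposes and y be Bob's share when Bob proposes.
Bob accepts iff offered ≥ 0.45·y, so x = 200 − 0.45y. Symmetrically y = 200 − 0.44x.
Substituting: x = 200 − 0.45(200 − 0.44x), giving x(1 − 0.44·0.45) = 200(1 − 0.45).
So x = 200 × 0.55 / 0.802 ≈ 137.1571, and Bob receives 200 − x ≈ 62.8429.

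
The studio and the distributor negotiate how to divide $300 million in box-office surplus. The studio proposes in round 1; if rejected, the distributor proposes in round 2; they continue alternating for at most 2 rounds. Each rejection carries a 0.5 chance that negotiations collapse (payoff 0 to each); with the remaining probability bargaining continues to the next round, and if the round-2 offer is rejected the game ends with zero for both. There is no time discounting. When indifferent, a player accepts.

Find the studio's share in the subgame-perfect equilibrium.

150

Round 2 (the distributor proposes): the studio will accept anything ≥ 0, so the distributor offers 0 and keeps 300.
Round 1 (the studio proposes): rejecting gives the distributor an expected 0.5 × 300 = 150, so the studio offers 150, keeping 150.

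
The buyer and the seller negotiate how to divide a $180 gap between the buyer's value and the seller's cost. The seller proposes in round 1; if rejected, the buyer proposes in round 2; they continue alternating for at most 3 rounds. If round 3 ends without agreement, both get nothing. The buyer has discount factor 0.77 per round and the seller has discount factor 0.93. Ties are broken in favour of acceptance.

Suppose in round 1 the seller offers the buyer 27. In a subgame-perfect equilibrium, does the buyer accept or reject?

Work out the buyer's continuation value if the offer is rejected.
Round 3 (the seller proposes): rejection yields 0 for the buyer; the seller offers 0 and keeps 180.
Round 2 (the buyer proposes): the seller can get 180 next round, worth 0.93 × 180 = 167.4 now, so the buyer offers 167.4, keeping 12.6.
So by rejecting in round 1, the buyer gets 12.6 next round, worth 0.77 × 12.6 = 9.702 now.
Offer 27 ≥ 9.702, so the buyer accepts.

Accept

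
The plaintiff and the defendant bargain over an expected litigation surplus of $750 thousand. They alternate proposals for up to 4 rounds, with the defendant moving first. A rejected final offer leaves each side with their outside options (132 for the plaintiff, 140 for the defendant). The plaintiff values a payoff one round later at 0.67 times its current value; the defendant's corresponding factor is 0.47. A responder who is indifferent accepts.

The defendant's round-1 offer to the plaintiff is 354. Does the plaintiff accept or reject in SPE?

Round 4 (the plaintiff proposes): the defendant gets 140 if talks fail, so the plaintiff offers 140 and keeps 610.
Round 3 (the defendant proposes): the plaintiff can get 610 next round, worth 0.67 × 610 = 408.7 now, so the defendant offers 408.7, keeping 341.3.
Round 2 (the plaintiff proposes): the defendant can get 341.3 next round, worth 0.47 × 341.3 = 160.411 now. The plaintiff offers 160.411 and keeps 750 − 160.411 = 589.589.
So by rejecting in round 1, the plaintiff gets 589.589 next round, worth 0.67 × 589.589 = 395.02463 now.
Offer 354 < 395.02463, so the plaintiff rejects.

Reject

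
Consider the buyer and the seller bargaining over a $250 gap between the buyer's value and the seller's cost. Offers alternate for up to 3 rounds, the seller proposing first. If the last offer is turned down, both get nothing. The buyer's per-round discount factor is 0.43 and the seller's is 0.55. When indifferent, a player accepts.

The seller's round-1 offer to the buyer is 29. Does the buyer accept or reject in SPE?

Reject

Round 3 (the seller proposes): the buyer will accept anything ≥ 0, so the seller offers 0 and keeps 250.
Round 2 (the buyer proposes): the seller can get 250 next round, worth 0.55 × 250 = 137.5 now. The buyer offers 137.5 and keeps 250 − 137.5 = 112.5.
So by rejecting in round 1, the buyer gets 112.5 next round, worth 0.43 × 112.5 = 48.375 now.
Offer 29 < 48.375, so the buyer rejects.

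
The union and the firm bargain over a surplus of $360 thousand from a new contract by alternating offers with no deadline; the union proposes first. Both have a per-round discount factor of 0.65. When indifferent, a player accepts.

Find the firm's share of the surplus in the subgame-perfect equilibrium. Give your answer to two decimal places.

141.82

In a stationary SPE each proposer offers the other exactly their discounted continuation value.
If the union keeps x when proposing and the firm keeps y when proposing, then x = 360 − 0.65y and y = 360 − 0.65x.
Solving: x = 360(1 − 0.65) / (1 − 0.65·0.65) = 126 / 0.5775 ≈ 218.1818.
The firm gets 360 − 218.1818 ≈ 141.8182.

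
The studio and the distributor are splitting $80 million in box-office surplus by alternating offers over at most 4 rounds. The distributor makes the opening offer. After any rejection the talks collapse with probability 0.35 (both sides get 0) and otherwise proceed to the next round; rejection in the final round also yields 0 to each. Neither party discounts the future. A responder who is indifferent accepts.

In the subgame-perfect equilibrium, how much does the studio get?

Round 4 (the studio proposes): rejection yields 0 for the distributor; the studio offers 0 and keeps 80.
Round 3 (the distributor proposes): rejecting gives the studio an expected 0.65 × 80 = 52, so the distributor offers 52, keeping 28.
Round 2 (the studio proposes): rejecting gives the distributor an expected 0.65 × 28 = 18.2; the studio offers that and keeps 61.8.
Round 1 (the distributor proposes): rejecting gives the studio an expected 0.65 × 61.8 = 40.17, so the distributor offers 40.17, keeping 39.83.

40.17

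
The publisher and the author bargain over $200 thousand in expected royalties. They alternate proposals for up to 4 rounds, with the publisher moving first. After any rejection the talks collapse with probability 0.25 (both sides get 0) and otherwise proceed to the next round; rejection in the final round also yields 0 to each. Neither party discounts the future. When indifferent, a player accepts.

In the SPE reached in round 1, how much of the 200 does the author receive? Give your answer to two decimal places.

121.88

By backward induction:
Round 4 (the author proposes): the publisher will accept anything ≥ 0, so the author offers 0 and keeps 200.
Round 3 (the publisher proposes): rejecting gives the author an expected 0.75 × 200 = 150. The publisher offers 150 and keeps 200 − 150 = 50.
Round 2 (the author proposes): rejecting gives the publisher an expected 0.75 × 50 = 37.5. The author offers 37.5 and keeps 200 − 37.5 = 162.5.
Round 1 (the publisher proposes): rejecting gives the author an expected 0.75 × 162.5 = 121.875. The publisher offers 121.875 and keeps 200 − 121.875 = 78.125.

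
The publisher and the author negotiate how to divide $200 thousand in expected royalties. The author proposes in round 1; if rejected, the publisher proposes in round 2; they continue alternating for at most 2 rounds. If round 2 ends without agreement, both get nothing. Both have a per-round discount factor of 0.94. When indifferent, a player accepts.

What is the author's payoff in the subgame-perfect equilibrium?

12

Solve by backward induction from round 2.
Round 2 (the publisher proposes): the author will accept anything ≥ 0, so the publisher offers 0 and keeps 200.
Round 1 (the author proposes): the publisher can get 200 next round, worth 0.94 × 200 = 188 now. The author offers 188 and keeps 200 − 188 = 12.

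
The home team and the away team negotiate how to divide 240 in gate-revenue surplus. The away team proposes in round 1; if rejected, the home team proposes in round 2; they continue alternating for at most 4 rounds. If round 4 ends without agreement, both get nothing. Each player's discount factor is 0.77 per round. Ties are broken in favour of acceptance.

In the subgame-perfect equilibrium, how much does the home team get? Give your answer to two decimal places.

152.07

Round 4 (the home team proposes): the away team will accept anything ≥ 0, so the home team offers 0 and keeps 240.
Round 3 (the away team proposes): the home team can get 240 next round, worth 0.77 × 240 = 184.8 now; the away team offers that and keeps 55.2.
Round 2 (the home team proposes): the away team can get 55.2 next round, worth 0.77 × 55.2 = 42.504 now. The home team offers 42.504 and keeps 240 − 42.504 = 197.496.
Round 1 (the away team proposes): the home team can get 197.496 next round, worth 0.77 × 197.496 = 152.07192 now, so the away team offers 152.07192, keeping 87.92808.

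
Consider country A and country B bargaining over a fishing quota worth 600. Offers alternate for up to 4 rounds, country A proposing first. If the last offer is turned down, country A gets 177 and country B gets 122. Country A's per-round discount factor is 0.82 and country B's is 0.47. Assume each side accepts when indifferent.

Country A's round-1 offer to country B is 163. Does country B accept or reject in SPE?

Round 4 (country B proposes): country A gets 177 if talks fail, so country B offers 177 and keeps 423.
Round 3 (country A proposes): country B can get 423 next round, worth 0.47 × 423 = 198.81 now; country A offers that and keeps 401.19.
Round 2 (country B proposes): country A can get 401.19 next round, worth 0.82 × 401.19 = 328.9758 now; country B offers that and keeps 271.0242.
So by rejecting in round 1, country B gets 271.0242 next round, worth 0.47 × 271.0242 = 127.381374 now.
Offer 163 ≥ 127.381374, so country B accepts.

Accept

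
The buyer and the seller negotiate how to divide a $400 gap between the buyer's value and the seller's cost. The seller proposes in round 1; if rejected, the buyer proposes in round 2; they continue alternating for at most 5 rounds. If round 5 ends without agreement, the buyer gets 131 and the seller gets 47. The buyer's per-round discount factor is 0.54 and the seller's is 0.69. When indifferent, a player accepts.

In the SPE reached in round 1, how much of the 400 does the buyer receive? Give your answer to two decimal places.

By backward induction:
Round 5 (the seller proposes): the buyer gets 131 if talks fail, so the seller offers 131 and keeps 269.
Round 4 (the buyer proposes): the seller can get 269 next round, worth 0.69 × 269 = 185.61 now; the buyer offers that and keeps 214.39.
Round 3 (the seller proposes): the buyer can get 214.39 next round, worth 0.54 × 214.39 = 115.7706 now. The seller offers 115.7706 and keeps 400 − 115.7706 = 284.2294.
Round 2 (the buyer proposes): the seller can get 284.2294 next round, worth 0.69 × 284.2294 = 196.118286 now. The buyer offers 196.118286 and keeps 400 − 196.118286 = 203.881714.
Round 1 (the seller proposes): the buyer can get 203.881714 next round, worth 0.54 × 203.881714 = 110.09612556 now, so the seller offers 110.09612556, keeping 289.90387444.

110.10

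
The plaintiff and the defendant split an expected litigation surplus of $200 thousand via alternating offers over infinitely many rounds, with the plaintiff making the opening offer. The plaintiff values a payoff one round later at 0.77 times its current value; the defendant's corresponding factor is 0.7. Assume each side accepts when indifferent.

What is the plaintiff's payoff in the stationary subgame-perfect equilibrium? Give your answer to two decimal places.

130.15

Let x be the plaintiff's share when the plaintiff proposes and y be the defendant's share when the defendant proposes.
The defendant accepts iff offered ≥ 0.7·y, so x = 200 − 0.7y. Symmetrically y = 200 − 0.77x.
Substituting: x = 200 − 0.7(200 − 0.77x), giving x(1 − 0.77·0.7) = 200(1 − 0.7).
So x = 200 × 0.3 / 0.461 ≈ 130.1518, and the defendant receives 200 − x ≈ 69.8482.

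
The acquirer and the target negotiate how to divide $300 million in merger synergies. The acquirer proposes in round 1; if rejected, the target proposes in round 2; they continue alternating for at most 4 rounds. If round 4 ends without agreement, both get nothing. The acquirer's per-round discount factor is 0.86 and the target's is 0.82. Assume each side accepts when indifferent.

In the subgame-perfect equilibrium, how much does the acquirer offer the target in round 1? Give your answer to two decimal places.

Work backward from the last round.
Round 4 (the target proposes): the acquirer will accept anything ≥ 0, so the target offers 0 and keeps 300.
Round 3 (the acquirer proposes): the target can get 300 next round, worth 0.82 × 300 = 246 now. The acquirer offers 246 and keeps 300 − 246 = 54.
Round 2 (the target proposes): the acquirer can get 54 next round, worth 0.86 × 54 = 46.44 now; the target offers that and keeps 253.56.
Round 1 (the acquirer proposes): the target can get 253.56 next round, worth 0.82 × 253.56 = 207.9192 now; the acquirer offers that and keeps 92.0808.

207.92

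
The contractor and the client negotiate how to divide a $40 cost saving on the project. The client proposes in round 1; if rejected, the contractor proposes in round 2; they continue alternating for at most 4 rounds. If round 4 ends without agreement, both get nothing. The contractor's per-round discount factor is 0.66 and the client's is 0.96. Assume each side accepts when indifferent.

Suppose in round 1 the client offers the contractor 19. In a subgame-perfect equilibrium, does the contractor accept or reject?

Accept

Round 4 (the contractor proposes): the client will accept anything ≥ 0, so the contractor offers 0 and keeps 40.
Round 3 (the client proposes): the contractor can get 40 next round, worth 0.66 × 40 = 26.4 now, so the client offers 26.4, keeping 13.6.
Round 2 (the contractor proposes): the client can get 13.6 next round, worth 0.96 × 13.6 = 13.056 now, so the contractor offers 13.056, keeping 26.944.
So by rejecting in round 1, the contractor gets 26.944 next round, worth 0.66 × 26.944 = 17.78304 now.
Offer 19 ≥ 17.78304, so the contractor accepts.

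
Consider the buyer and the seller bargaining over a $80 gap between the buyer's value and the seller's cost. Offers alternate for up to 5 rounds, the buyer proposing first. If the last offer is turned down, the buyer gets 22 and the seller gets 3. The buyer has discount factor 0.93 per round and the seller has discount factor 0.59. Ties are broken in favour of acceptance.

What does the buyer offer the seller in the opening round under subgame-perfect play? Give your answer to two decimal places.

Round 5 (the buyer proposes): the seller gets 3 if talks fail, so the buyer offers 3 and keeps 77.
Round 4 (the seller proposes): the buyer can get 77 next round, worth 0.93 × 77 = 71.61 now, so the seller offers 71.61, keeping 8.39.
Round 3 (the buyer proposes): the seller can get 8.39 next round, worth 0.59 × 8.39 = 4.9501 now; the buyer offers that and keeps 75.0499.
Round 2 (the seller proposes): the buyer can get 75.0499 next round, worth 0.93 × 75.0499 = 69.796407 now; the seller offers that and keeps 10.203593.
Round 1 (the buyer proposes): the seller can get 10.203593 next round, worth 0.59 × 10.203593 = 6.02011987 now, so the buyer offers 6.02011987, keeping 73.97988013.

6.02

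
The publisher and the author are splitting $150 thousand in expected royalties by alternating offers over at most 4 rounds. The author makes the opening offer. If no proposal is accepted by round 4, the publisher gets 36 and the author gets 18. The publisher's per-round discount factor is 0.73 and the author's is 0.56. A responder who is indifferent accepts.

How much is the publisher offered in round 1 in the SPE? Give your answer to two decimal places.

Round 4 (the publisher proposes): the author gets 18 if talks fail, so the publisher offers 18 and keeps 132.
Round 3 (the author proposes): the publisher can get 132 next round, worth 0.73 × 132 = 96.36 now. The author offers 96.36 and keeps 150 − 96.36 = 53.64.
Round 2 (the publisher proposes): the author can get 53.64 next round, worth 0.56 × 53.64 = 30.0384 now, so the publisher offers 30.0384, keeping 119.9616.
Round 1 (the author proposes): the publisher can get 119.9616 next round, worth 0.73 × 119.9616 = 87.571968 now; the author offers that and keeps 62.428032.

87.57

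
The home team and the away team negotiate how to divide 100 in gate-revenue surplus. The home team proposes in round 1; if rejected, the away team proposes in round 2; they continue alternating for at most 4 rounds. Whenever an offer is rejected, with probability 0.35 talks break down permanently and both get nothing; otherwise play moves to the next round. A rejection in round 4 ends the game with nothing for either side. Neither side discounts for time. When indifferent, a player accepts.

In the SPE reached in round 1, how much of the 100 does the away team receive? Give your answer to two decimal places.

50.21

Round 4 (the away team proposes): the home team will accept anything ≥ 0, so the away team offers 0 and keeps 100.
Round 3 (the home team proposes): rejecting gives the away team an expected 0.65 × 100 = 65; the home team offers that and keeps 35.
Round 2 (the away team proposes): rejecting gives the home team an expected 0.65 × 35 = 22.75. The away team offers 22.75 and keeps 100 − 22.75 = 77.25.
Round 1 (the home team proposes): rejecting gives the away team an expected 0.65 × 77.25 = 50.2125. The home team offers 50.2125 and keeps 100 − 50.2125 = 49.7875.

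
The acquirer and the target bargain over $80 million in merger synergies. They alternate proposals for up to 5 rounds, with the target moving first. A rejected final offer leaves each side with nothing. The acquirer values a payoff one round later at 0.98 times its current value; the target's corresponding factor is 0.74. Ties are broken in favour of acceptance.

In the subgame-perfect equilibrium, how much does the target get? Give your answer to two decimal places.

44.83

Round 5 (the target proposes): the acquirer will accept anything ≥ 0, so the target offers 0 and keeps 80.
Round 4 (the acquirer proposes): the target can get 80 next round, worth 0.74 × 80 = 59.2 now; the acquirer offers that and keeps 20.8.
Round 3 (the target proposes): the acquirer can get 20.8 next round, worth 0.98 × 20.8 = 20.384 now, so the target offers 20.384, keeping 59.616.
Round 2 (the acquirer proposes): the target can get 59.616 next round, worth 0.74 × 59.616 = 44.11584 now. The acquirer offers 44.11584 and keeps 80 − 44.11584 = 35.88416.
Round 1 (the target proposes): the acquirer can get 35.88416 next round, worth 0.98 × 35.88416 = 35.1664768 now, so the target offers 35.1664768, keeping 44.8335232.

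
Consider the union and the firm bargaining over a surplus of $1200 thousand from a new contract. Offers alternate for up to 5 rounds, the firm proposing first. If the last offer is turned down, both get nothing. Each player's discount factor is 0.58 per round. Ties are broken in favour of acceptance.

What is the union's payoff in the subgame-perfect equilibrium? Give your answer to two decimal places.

Round 5 (the firm proposes): the union will accept anything ≥ 0, so the firm offers 0 and keeps 1200.
Round 4 (the union proposes): the firm can get 1200 next round, worth 0.58 × 1200 = 696 now, so the union offers 696, keeping 504.
Round 3 (the firm proposes): the union can get 504 next round, worth 0.58 × 504 = 292.32 now. The firm offers 292.32 and keeps 1200 − 292.32 = 907.68.
Round 2 (the union proposes): the firm can get 907.68 next round, worth 0.58 × 907.68 = 526.4544 now, so the union offers 526.4544, keeping 673.5456.
Round 1 (the firm proposes): the union can get 673.5456 next round, worth 0.58 × 673.5456 = 390.656448 now, so the firm offers 390.656448, keeping 809.343552.

390.66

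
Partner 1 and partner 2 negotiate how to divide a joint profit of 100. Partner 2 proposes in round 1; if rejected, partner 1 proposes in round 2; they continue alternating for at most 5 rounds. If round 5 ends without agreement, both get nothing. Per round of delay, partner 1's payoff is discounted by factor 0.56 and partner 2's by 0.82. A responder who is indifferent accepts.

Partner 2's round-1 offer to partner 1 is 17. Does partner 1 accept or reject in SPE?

Accept

Round 5 (partner 2 proposes): partner 1 will accept anything ≥ 0, so partner 2 offers 0 and keeps 100.
Round 4 (partner 1 proposes): partner 2 can get 100 next round, worth 0.82 × 100 = 82 now; partner 1 offers that and keeps 18.
Round 3 (partner 2 proposes): partner 1 can get 18 next round, worth 0.56 × 18 = 10.08 now, so partner 2 offers 10.08, keeping 89.92.
Round 2 (partner 1 proposes): partner 2 can get 89.92 next round, worth 0.82 × 89.92 = 73.7344 now; partner 1 offers that and keeps 26.2656.
So by rejecting in round 1, partner 1 gets 26.2656 next round, worth 0.56 × 26.2656 = 14.708736 now.
Offer 17 ≥ 14.708736, so partner 1 accepts.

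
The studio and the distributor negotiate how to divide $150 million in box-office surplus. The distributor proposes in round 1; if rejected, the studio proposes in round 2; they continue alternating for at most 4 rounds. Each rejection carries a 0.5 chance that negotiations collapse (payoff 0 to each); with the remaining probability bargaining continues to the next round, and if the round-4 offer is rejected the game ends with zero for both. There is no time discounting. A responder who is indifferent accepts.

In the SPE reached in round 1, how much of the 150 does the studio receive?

By backward induction:
Round 4 (the studio proposes): rejection yields 0 for the distributor; the studio offers 0 and keeps 150.
Round 3 (the distributor proposes): rejecting gives the studio an expected 0.5 × 150 = 75. The distributor offers 75 and keeps 150 − 75 = 75.
Round 2 (the studio proposes): rejecting gives the distributor an expected 0.5 × 75 = 37.5; the studio offers that and keeps 112.5.
Round 1 (the distributor proposes): rejecting gives the studio an expected 0.5 × 112.5 = 56.25. The distributor offers 56.25 and keeps 150 − 56.25 = 93.75.

56.25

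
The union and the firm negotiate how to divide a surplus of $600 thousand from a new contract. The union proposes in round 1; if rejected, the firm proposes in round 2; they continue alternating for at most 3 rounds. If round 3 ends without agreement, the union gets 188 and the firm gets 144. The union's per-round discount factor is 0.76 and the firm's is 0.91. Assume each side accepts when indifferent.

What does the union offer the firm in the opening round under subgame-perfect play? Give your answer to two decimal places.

Round 3 (the union proposes): the firm gets 144 if talks fail, so the union offers 144 and keeps 456.
Round 2 (the firm proposes): the union can get 456 next round, worth 0.76 × 456 = 346.56 now. The firm offers 346.56 and keeps 600 − 346.56 = 253.44.
Round 1 (the union proposes): the firm can get 253.44 next round, worth 0.91 × 253.44 = 230.6304 now, so the union offers 230.6304, keeping 369.3696.

230.63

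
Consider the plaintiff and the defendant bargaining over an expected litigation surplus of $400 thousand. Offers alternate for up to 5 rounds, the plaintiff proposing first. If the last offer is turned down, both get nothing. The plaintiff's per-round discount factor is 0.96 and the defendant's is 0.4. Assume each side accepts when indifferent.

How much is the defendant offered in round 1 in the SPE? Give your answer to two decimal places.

Round 5 (the plaintiff proposes): the defendant will accept anything ≥ 0, so the plaintiff offers 0 and keeps 400.
Round 4 (the defendant proposes): the plaintiff can get 400 next round, worth 0.96 × 400 = 384 now; the defendant offers that and keeps 16.
Round 3 (the plaintiff proposes): the defendant can get 16 next round, worth 0.4 × 16 = 6.4 now; the plaintiff offers that and keeps 393.6.
Round 2 (the defendant proposes): the plaintiff can get 393.6 next round, worth 0.96 × 393.6 = 377.856 now, so the defendant offers 377.856, keeping 22.144.
Round 1 (the plaintiff proposes): the defendant can get 22.144 next round, worth 0.4 × 22.144 = 8.8576 now; the plaintiff offers that and keeps 391.1424.

8.86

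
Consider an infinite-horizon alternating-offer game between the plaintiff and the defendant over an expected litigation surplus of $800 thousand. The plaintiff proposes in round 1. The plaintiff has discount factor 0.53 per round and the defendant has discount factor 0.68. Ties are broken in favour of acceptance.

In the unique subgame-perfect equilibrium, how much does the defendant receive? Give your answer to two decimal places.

399.75

In a stationary SPE each proposer offers the other exactly their discounted continuation value.
If the plaintiff keeps x when proposing and the defendant keeps y when proposing, then x = 800 − 0.68y and y = 800 − 0.53x.
Solving: x = 800(1 − 0.68) / (1 − 0.53·0.68) = 256 / 0.6396 ≈ 400.2502.
The defendant gets 800 − 400.2502 ≈ 399.7498.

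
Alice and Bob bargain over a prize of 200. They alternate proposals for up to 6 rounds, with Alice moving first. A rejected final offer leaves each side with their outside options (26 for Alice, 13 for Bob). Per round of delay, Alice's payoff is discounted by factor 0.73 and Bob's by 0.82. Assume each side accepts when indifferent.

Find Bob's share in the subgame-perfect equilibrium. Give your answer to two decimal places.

121.91

By backward induction:
Round 6 (Bob proposes): Alice gets 26 if talks fail, so Bob offers 26 and keeps 174.
Round 5 (Alice proposes): Bob can get 174 next round, worth 0.82 × 174 = 142.68 now, so Alice offers 142.68, keeping 57.32.
Round 4 (Bob proposes): Alice can get 57.32 next round, worth 0.73 × 57.32 = 41.8436 now. Bob offers 41.8436 and keeps 200 − 41.8436 = 158.1564.
Round 3 (Alice proposes): Bob can get 158.1564 next round, worth 0.82 × 158.1564 = 129.688248 now, so Alice offers 129.688248, keeping 70.311752.
Round 2 (Bob proposes): Alice can get 70.311752 next round, worth 0.73 × 70.311752 = 51.32757896 now; Bob offers that and keeps 148.67242104.
Round 1 (Alice proposes): Bob can get 148.67242104 next round, worth 0.82 × 148.67242104 = 121.9113852528 now; Alice offers that and keeps 78.0886147472.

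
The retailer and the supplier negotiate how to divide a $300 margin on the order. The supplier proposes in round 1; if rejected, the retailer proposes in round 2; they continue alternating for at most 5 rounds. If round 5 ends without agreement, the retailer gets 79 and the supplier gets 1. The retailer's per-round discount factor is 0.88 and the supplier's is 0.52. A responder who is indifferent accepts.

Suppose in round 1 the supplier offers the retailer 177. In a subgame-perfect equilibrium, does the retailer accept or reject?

Reject

Work out the retailer's continuation value if the offer is rejected.
Round 5 (the supplier proposes): the retailer gets 79 if talks fail, so the supplier offers 79 and keeps 221.
Round 4 (the retailer proposes): the supplier can get 221 next round, worth 0.52 × 221 = 114.92 now, so the retailer offers 114.92, keeping 185.08.
Round 3 (the supplier proposes): the retailer can get 185.08 next round, worth 0.88 × 185.08 = 162.8704 now, so the supplier offers 162.8704, keeping 137.1296.
Round 2 (the retailer proposes): the supplier can get 137.1296 next round, worth 0.52 × 137.1296 = 71.307392 now. The retailer offers 71.307392 and keeps 300 − 71.307392 = 228.692608.
So by rejecting in round 1, the retailer gets 228.692608 next round, worth 0.88 × 228.692608 = 201.24949504 now.
Offer 177 < 201.24949504, so the retailer rejects.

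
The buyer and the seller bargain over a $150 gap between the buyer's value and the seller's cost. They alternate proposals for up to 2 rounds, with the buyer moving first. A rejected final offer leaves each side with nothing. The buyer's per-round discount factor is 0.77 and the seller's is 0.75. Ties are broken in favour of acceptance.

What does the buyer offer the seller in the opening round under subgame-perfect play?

112.5

Solve by backward induction from round 2.
Round 2 (the seller proposes): rejection yields 0 for the buyer; the seller offers 0 and keeps 150.
Round 1 (the buyer proposes): the seller can get 150 next round, worth 0.75 × 150 = 112.5 now. The buyer offers 112.5 and keeps 150 − 112.5 = 37.5.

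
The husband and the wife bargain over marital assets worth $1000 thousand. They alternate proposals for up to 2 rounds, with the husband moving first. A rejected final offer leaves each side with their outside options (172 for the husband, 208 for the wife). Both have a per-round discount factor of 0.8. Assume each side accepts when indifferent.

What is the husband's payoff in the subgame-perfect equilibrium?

337.6

Round 2 (the wife proposes): the husband gets 172 if talks fail, so the wife offers 172 and keeps 828.
Round 1 (the husband proposes): the wife can get 828 next round, worth 0.8 × 828 = 662.4 now. The husband offers 662.4 and keeps 1000 − 662.4 = 337.6.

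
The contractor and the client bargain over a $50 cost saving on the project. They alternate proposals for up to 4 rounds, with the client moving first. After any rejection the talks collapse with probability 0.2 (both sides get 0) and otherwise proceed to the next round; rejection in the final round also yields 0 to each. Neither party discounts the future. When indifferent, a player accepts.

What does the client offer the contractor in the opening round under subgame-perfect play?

Round 4 (the contractor proposes): the client will accept anything ≥ 0, so the contractor offers 0 and keeps 50.
Round 3 (the client proposes): rejecting gives the contractor an expected 0.8 × 50 = 40; the client offers that and keeps 10.
Round 2 (the contractor proposes): rejecting gives the client an expected 0.8 × 10 = 8. The contractor offers 8 and keeps 50 − 8 = 42.
Round 1 (the client proposes): rejecting gives the contractor an expected 0.8 × 42 = 33.6. The client offers 33.6 and keeps 50 − 33.6 = 16.4.

33.6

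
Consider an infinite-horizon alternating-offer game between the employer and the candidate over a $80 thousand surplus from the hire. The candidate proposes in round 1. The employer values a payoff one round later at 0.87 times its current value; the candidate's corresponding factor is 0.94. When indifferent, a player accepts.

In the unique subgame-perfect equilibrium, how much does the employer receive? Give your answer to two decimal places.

When the candidate proposes, the employer accepts any offer worth at least 0.87 times what the employer would get by proposing next round; and vice versa.
This gives x = 80 − 0.87y and y = 80 − 0.94x, where x and y are each side's share when it proposes.
Hence (1 − 0.87·0.94)x = 80(1 − 0.87), i.e. 0.1822·x = 10.4.
x ≈ 57.0801; the employer's share is 80 − x ≈ 22.9199.

22.92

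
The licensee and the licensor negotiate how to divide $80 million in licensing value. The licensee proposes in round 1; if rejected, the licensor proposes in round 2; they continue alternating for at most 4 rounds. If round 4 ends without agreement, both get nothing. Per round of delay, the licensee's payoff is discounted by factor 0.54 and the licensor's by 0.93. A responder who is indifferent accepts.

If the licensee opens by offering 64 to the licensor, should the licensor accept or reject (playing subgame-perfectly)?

Round 4 (the licensor proposes): rejection yields 0 for the licensee; the licensor offers 0 and keeps 80.
Round 3 (the licensee proposes): the licensor can get 80 next round, worth 0.93 × 80 = 74.4 now; the licensee offers that and keeps 5.6.
Round 2 (the licensor proposes): the licensee can get 5.6 next round, worth 0.54 × 5.6 = 3.024 now; the licensor offers that and keeps 76.976.
So by rejecting in round 1, the licensor gets 76.976 next round, worth 0.93 × 76.976 = 71.58768 now.
Offer 64 < 71.58768, so the licensor rejects.

Reject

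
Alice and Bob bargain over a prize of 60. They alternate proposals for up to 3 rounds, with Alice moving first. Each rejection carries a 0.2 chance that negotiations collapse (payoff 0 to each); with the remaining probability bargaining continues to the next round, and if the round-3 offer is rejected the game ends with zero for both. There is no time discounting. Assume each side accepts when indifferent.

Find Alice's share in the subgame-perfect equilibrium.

By backward induction:
Round 3 (Alice proposes): Bob will accept anything ≥ 0, so Alice offers 0 and keeps 60.
Round 2 (Bob proposes): rejecting gives Alice an expected 0.8 × 60 = 48; Bob offers that and keeps 12.
Round 1 (Alice proposes): rejecting gives Bob an expected 0.8 × 12 = 9.6. Alice offers 9.6 and keeps 60 − 9.6 = 50.4.

50.4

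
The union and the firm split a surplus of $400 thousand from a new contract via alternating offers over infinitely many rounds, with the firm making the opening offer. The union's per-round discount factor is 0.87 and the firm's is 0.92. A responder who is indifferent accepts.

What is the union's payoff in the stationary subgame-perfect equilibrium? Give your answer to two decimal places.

139.48

In a stationary SPE each proposer offers the other exactly their discounted continuation value.
If the firm keeps x when proposing and the union keeps y when proposing, then x = 400 − 0.87y and y = 400 − 0.92x.
Solving: x = 400(1 − 0.87) / (1 − 0.92·0.87) = 52 / 0.1996 ≈ 260.5210.
The union gets 400 − 260.5210 ≈ 139.4790.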